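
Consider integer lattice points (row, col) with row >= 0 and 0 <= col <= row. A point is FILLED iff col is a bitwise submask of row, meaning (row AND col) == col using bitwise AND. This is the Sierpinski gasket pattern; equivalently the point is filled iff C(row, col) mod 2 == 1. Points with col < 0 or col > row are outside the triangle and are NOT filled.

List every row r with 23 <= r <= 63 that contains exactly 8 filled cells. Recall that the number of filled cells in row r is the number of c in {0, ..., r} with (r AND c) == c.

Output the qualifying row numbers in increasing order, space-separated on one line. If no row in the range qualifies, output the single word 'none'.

Row r has 2^popcount(r) filled cells, so we need popcount(r) = log2(8) = 3.
Scan r = 23..63 and keep those with exactly 3 one-bits:
r=23=10111 popcount=4 -> skip
r=24=11000 popcount=2 -> skip
r=25=11001 popcount=3 -> KEEP
r=26=11010 popcount=3 -> KEEP
r=27=11011 popcount=4 -> skip
r=28=11100 popcount=3 -> KEEP
r=29=11101 popcount=4 -> skip
r=30=11110 popcount=4 -> skip
r=31=11111 popcount=5 -> skip
r=32=100000 popcount=1 -> skip
r=33=100001 popcount=2 -> skip
r=34=100010 popcount=2 -> skip
r=35=100011 popcount=3 -> KEEP
r=36=100100 popcount=2 -> skip
r=37=100101 popcount=3 -> KEEP
r=38=100110 popcount=3 -> KEEP
r=39=100111 popcount=4 -> skip
r=40=101000 popcount=2 -> skip
r=41=101001 popcount=3 -> KEEP
r=42=101010 popcount=3 -> KEEP
r=43=101011 popcount=4 -> skip
r=44=101100 popcount=3 -> KEEP
r=45=101101 popcount=4 -> skip
r=46=101110 popcount=4 -> skip
r=47=101111 popcount=5 -> skip
r=48=110000 popcount=2 -> skip
r=49=110001 popcount=3 -> KEEP
r=50=110010 popcount=3 -> KEEP
r=51=110011 popcount=4 -> skip
r=52=110100 popcount=3 -> KEEP
r=53=110101 popcount=4 -> skip
r=54=110110 popcount=4 -> skip
r=55=110111 popcount=5 -> skip
r=56=111000 popcount=3 -> KEEP
r=57=111001 popcount=4 -> skip
r=58=111010 popcount=4 -> skip
r=59=111011 popcount=5 -> skip
r=60=111100 popcount=4 -> skip
r=61=111101 popcount=5 -> skip
r=62=111110 popcount=5 -> skip
r=63=111111 popcount=6 -> skip
Kept rows: 25 26 28 35 37 38 41 42 44 49 50 52 56

Answer: 25 26 28 35 37 38 41 42 44 49 50 52 56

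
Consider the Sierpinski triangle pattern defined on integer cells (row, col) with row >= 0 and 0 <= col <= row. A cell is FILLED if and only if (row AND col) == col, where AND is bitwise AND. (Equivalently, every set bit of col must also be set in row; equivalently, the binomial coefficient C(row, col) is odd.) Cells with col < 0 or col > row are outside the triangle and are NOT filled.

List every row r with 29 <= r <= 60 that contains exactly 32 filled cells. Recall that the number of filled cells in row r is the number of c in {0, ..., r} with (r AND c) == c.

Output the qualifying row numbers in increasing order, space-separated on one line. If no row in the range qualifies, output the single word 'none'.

Row r has 2^popcount(r) filled cells, so we need popcount(r) = log2(32) = 5.
Scan r = 29..60 and keep those with exactly 5 one-bits:
r=29=11101 popcount=4 -> skip
r=30=11110 popcount=4 -> skip
r=31=11111 popcount=5 -> KEEP
r=32=100000 popcount=1 -> skip
r=33=100001 popcount=2 -> skip
r=34=100010 popcount=2 -> skip
r=35=100011 popcount=3 -> skip
r=36=100100 popcount=2 -> skip
r=37=100101 popcount=3 -> skip
r=38=100110 popcount=3 -> skip
r=39=100111 popcount=4 -> skip
r=40=101000 popcount=2 -> skip
r=41=101001 popcount=3 -> skip
r=42=101010 popcount=3 -> skip
r=43=101011 popcount=4 -> skip
r=44=101100 popcount=3 -> skip
r=45=101101 popcount=4 -> skip
r=46=101110 popcount=4 -> skip
r=47=101111 popcount=5 -> KEEP
r=48=110000 popcount=2 -> skip
r=49=110001 popcount=3 -> skip
r=50=110010 popcount=3 -> skip
r=51=110011 popcount=4 -> skip
r=52=110100 popcount=3 -> skip
r=53=110101 popcount=4 -> skip
r=54=110110 popcount=4 -> skip
r=55=110111 popcount=5 -> KEEP
r=56=111000 popcount=3 -> skip
r=57=111001 popcount=4 -> skip
r=58=111010 popcount=4 -> skip
r=59=111011 popcount=5 -> KEEP
r=60=111100 popcount=4 -> skip
Kept rows: 31 47 55 59

Answer: 31 47 55 59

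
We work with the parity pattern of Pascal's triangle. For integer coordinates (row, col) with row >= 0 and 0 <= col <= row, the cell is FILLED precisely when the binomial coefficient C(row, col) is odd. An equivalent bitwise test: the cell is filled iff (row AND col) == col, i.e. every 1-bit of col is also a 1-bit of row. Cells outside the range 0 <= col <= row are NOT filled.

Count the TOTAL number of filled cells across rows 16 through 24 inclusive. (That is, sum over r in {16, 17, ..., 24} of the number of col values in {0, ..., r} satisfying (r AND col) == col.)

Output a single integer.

Answer: 58

Derivation:
r16=10000 pc1: +2 =2
r17=10001 pc2: +4 =6
r18=10010 pc2: +4 =10
r19=10011 pc3: +8 =18
r20=10100 pc2: +4 =22
r21=10101 pc3: +8 =30
r22=10110 pc3: +8 =38
r23=10111 pc4: +16 =54
r24=11000 pc2: +4 =58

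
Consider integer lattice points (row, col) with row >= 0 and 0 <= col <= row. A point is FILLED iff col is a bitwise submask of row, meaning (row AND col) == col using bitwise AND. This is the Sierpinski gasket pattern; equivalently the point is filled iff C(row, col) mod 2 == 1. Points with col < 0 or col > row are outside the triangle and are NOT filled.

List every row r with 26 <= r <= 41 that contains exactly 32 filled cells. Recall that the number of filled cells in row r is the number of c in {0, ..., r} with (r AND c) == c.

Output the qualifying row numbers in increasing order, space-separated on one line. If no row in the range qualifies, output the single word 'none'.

Answer: 31

Derivation:
Row r has 2^popcount(r) filled cells, so we need popcount(r) = log2(32) = 5.
Scan r = 26..41 and keep those with exactly 5 one-bits:
r=26=11010 popcount=3 -> skip
r=27=11011 popcount=4 -> skip
r=28=11100 popcount=3 -> skip
r=29=11101 popcount=4 -> skip
r=30=11110 popcount=4 -> skip
r=31=11111 popcount=5 -> KEEP
r=32=100000 popcount=1 -> skip
r=33=100001 popcount=2 -> skip
r=34=100010 popcount=2 -> skip
r=35=100011 popcount=3 -> skip
r=36=100100 popcount=2 -> skip
r=37=100101 popcount=3 -> skip
r=38=100110 popcount=3 -> skip
r=39=100111 popcount=4 -> skip
r=40=101000 popcount=2 -> skip
r=41=101001 popcount=3 -> skip
Kept rows: 31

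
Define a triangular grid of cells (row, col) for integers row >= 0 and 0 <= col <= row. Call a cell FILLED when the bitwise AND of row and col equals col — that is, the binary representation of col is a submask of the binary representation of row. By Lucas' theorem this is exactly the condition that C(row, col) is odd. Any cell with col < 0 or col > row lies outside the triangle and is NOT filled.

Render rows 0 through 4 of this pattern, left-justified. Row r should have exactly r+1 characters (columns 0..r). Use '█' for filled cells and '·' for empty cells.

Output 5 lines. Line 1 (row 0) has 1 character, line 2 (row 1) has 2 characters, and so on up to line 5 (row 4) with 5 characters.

Answer: █
██
█·█
████
█···█

Derivation:
r0=0: █
r1=1: ██
r2=10: █·█
r3=11: ████
r4=100: █···█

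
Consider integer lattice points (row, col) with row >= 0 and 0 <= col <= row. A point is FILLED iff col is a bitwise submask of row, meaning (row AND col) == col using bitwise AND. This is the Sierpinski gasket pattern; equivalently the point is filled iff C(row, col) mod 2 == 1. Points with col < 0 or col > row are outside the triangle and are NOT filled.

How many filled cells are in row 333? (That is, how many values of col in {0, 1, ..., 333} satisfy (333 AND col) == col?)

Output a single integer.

333 in binary = 101001101
popcount(333) = number of 1-bits in 101001101 = 5
A col c satisfies (333 AND c) == c iff every set bit of c is also set in 333; each of the 5 set bits of 333 can independently be on or off in c.
count = 2^5 = 32

Answer: 32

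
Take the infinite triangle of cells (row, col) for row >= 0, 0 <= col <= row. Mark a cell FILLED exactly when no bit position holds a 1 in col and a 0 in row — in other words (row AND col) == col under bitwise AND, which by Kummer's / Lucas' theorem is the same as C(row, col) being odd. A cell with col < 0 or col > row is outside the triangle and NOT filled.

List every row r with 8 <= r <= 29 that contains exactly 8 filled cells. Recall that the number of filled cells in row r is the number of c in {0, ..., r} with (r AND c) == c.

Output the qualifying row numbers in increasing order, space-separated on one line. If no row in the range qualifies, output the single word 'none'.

Row r has 2^popcount(r) filled cells, so we need popcount(r) = log2(8) = 3.
Scan r = 8..29 and keep those with exactly 3 one-bits:
r=8=1000 popcount=1 -> skip
r=9=1001 popcount=2 -> skip
r=10=1010 popcount=2 -> skip
r=11=1011 popcount=3 -> KEEP
r=12=1100 popcount=2 -> skip
r=13=1101 popcount=3 -> KEEP
r=14=1110 popcount=3 -> KEEP
r=15=1111 popcount=4 -> skip
r=16=10000 popcount=1 -> skip
r=17=10001 popcount=2 -> skip
r=18=10010 popcount=2 -> skip
r=19=10011 popcount=3 -> KEEP
r=20=10100 popcount=2 -> skip
r=21=10101 popcount=3 -> KEEP
r=22=10110 popcount=3 -> KEEP
r=23=10111 popcount=4 -> skip
r=24=11000 popcount=2 -> skip
r=25=11001 popcount=3 -> KEEP
r=26=11010 popcount=3 -> KEEP
r=27=11011 popcount=4 -> skip
r=28=11100 popcount=3 -> KEEP
r=29=11101 popcount=4 -> skip
Kept rows: 11 13 14 19 21 22 25 26 28

Answer: 11 13 14 19 21 22 25 26 28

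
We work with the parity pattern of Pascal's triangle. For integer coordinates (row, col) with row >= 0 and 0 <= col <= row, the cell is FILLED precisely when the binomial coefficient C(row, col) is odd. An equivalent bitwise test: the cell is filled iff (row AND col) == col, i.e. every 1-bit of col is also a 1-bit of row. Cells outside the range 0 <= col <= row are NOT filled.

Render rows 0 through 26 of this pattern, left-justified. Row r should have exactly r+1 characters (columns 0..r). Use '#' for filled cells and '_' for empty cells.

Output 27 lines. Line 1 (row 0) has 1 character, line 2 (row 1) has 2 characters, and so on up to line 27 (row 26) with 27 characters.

r0=0: #
r1=1: ##
r2=10: #_#
r3=11: ####
r4=100: #___#
r5=101: ##__##
r6=110: #_#_#_#
r7=111: ########
r8=1000: #_______#
r9=1001: ##______##
r10=1010: #_#_____#_#
r11=1011: ####____####
r12=1100: #___#___#___#
r13=1101: ##__##__##__##
r14=1110: #_#_#_#_#_#_#_#
r15=1111: ################
r16=10000: #_______________#
r17=10001: ##______________##
r18=10010: #_#_____________#_#
r19=10011: ####____________####
r20=10100: #___#___________#___#
r21=10101: ##__##__________##__##
r22=10110: #_#_#_#_________#_#_#_#
r23=10111: ########________########
r24=11000: #_______#_______#_______#
r25=11001: ##______##______##______##
r26=11010: #_#_____#_#_____#_#_____#_#

Answer: #
##
#_#
####
#___#
##__##
#_#_#_#
########
#_______#
##______##
#_#_____#_#
####____####
#___#___#___#
##__##__##__##
#_#_#_#_#_#_#_#
################
#_______________#
##______________##
#_#_____________#_#
####____________####
#___#___________#___#
##__##__________##__##
#_#_#_#_________#_#_#_#
########________########
#_______#_______#_______#
##______##______##______##
#_#_____#_#_____#_#_____#_#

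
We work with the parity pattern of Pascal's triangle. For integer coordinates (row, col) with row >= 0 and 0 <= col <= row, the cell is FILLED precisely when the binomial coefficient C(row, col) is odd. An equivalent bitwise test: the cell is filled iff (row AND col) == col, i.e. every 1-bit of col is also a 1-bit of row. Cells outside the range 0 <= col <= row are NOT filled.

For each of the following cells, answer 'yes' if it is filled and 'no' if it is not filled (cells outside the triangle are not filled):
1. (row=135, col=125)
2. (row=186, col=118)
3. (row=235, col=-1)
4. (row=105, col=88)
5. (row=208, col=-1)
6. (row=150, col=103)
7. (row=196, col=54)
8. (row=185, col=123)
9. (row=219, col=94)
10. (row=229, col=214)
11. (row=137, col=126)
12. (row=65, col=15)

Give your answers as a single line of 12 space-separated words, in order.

Answer: no no no no no no no no no no no no

Derivation:
(135,125): row=0b10000111, col=0b1111101, row AND col = 0b101 = 5; 5 != 125 -> empty
(186,118): row=0b10111010, col=0b1110110, row AND col = 0b110010 = 50; 50 != 118 -> empty
(235,-1): col outside [0, 235] -> not filled
(105,88): row=0b1101001, col=0b1011000, row AND col = 0b1001000 = 72; 72 != 88 -> empty
(208,-1): col outside [0, 208] -> not filled
(150,103): row=0b10010110, col=0b1100111, row AND col = 0b110 = 6; 6 != 103 -> empty
(196,54): row=0b11000100, col=0b110110, row AND col = 0b100 = 4; 4 != 54 -> empty
(185,123): row=0b10111001, col=0b1111011, row AND col = 0b111001 = 57; 57 != 123 -> empty
(219,94): row=0b11011011, col=0b1011110, row AND col = 0b1011010 = 90; 90 != 94 -> empty
(229,214): row=0b11100101, col=0b11010110, row AND col = 0b11000100 = 196; 196 != 214 -> empty
(137,126): row=0b10001001, col=0b1111110, row AND col = 0b1000 = 8; 8 != 126 -> empty
(65,15): row=0b1000001, col=0b1111, row AND col = 0b1 = 1; 1 != 15 -> empty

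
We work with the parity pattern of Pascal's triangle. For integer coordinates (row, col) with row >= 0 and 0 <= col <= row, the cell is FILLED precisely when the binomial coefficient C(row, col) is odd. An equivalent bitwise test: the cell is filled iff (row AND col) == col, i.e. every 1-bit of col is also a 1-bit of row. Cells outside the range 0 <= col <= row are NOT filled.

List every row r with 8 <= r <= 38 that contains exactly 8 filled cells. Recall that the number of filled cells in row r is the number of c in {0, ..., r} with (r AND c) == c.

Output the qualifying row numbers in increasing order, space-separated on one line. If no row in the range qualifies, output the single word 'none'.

Row r has 2^popcount(r) filled cells, so we need popcount(r) = log2(8) = 3.
Scan r = 8..38 and keep those with exactly 3 one-bits:
r=8=1000 popcount=1 -> skip
r=9=1001 popcount=2 -> skip
r=10=1010 popcount=2 -> skip
r=11=1011 popcount=3 -> KEEP
r=12=1100 popcount=2 -> skip
r=13=1101 popcount=3 -> KEEP
r=14=1110 popcount=3 -> KEEP
r=15=1111 popcount=4 -> skip
r=16=10000 popcount=1 -> skip
r=17=10001 popcount=2 -> skip
r=18=10010 popcount=2 -> skip
r=19=10011 popcount=3 -> KEEP
r=20=10100 popcount=2 -> skip
r=21=10101 popcount=3 -> KEEP
r=22=10110 popcount=3 -> KEEP
r=23=10111 popcount=4 -> skip
r=24=11000 popcount=2 -> skip
r=25=11001 popcount=3 -> KEEP
r=26=11010 popcount=3 -> KEEP
r=27=11011 popcount=4 -> skip
r=28=11100 popcount=3 -> KEEP
r=29=11101 popcount=4 -> skip
r=30=11110 popcount=4 -> skip
r=31=11111 popcount=5 -> skip
r=32=100000 popcount=1 -> skip
r=33=100001 popcount=2 -> skip
r=34=100010 popcount=2 -> skip
r=35=100011 popcount=3 -> KEEP
r=36=100100 popcount=2 -> skip
r=37=100101 popcount=3 -> KEEP
r=38=100110 popcount=3 -> KEEP
Kept rows: 11 13 14 19 21 22 25 26 28 35 37 38

Answer: 11 13 14 19 21 22 25 26 28 35 37 38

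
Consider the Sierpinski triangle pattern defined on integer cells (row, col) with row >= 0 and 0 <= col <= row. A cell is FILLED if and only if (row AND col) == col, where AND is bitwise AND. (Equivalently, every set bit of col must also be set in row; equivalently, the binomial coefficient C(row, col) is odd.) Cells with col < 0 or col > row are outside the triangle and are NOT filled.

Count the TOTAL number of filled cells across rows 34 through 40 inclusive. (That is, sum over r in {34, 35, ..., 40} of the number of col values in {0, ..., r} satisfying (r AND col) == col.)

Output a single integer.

Answer: 52

Derivation:
r34=100010 pc2: +4 =4
r35=100011 pc3: +8 =12
r36=100100 pc2: +4 =16
r37=100101 pc3: +8 =24
r38=100110 pc3: +8 =32
r39=100111 pc4: +16 =48
r40=101000 pc2: +4 =52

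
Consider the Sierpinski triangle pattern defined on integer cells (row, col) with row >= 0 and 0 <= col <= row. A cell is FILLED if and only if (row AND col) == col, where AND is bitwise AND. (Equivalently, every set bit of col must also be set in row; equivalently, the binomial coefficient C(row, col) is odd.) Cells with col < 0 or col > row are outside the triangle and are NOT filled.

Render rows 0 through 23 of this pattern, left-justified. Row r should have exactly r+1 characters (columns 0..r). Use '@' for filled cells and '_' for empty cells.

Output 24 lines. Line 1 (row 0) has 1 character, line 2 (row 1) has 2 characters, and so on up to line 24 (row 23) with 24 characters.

Answer: @
@@
@_@
@@@@
@___@
@@__@@
@_@_@_@
@@@@@@@@
@_______@
@@______@@
@_@_____@_@
@@@@____@@@@
@___@___@___@
@@__@@__@@__@@
@_@_@_@_@_@_@_@
@@@@@@@@@@@@@@@@
@_______________@
@@______________@@
@_@_____________@_@
@@@@____________@@@@
@___@___________@___@
@@__@@__________@@__@@
@_@_@_@_________@_@_@_@
@@@@@@@@________@@@@@@@@

Derivation:
r0=0: @
r1=1: @@
r2=10: @_@
r3=11: @@@@
r4=100: @___@
r5=101: @@__@@
r6=110: @_@_@_@
r7=111: @@@@@@@@
r8=1000: @_______@
r9=1001: @@______@@
r10=1010: @_@_____@_@
r11=1011: @@@@____@@@@
r12=1100: @___@___@___@
r13=1101: @@__@@__@@__@@
r14=1110: @_@_@_@_@_@_@_@
r15=1111: @@@@@@@@@@@@@@@@
r16=10000: @_______________@
r17=10001: @@______________@@
r18=10010: @_@_____________@_@
r19=10011: @@@@____________@@@@
r20=10100: @___@___________@___@
r21=10101: @@__@@__________@@__@@
r22=10110: @_@_@_@_________@_@_@_@
r23=10111: @@@@@@@@________@@@@@@@@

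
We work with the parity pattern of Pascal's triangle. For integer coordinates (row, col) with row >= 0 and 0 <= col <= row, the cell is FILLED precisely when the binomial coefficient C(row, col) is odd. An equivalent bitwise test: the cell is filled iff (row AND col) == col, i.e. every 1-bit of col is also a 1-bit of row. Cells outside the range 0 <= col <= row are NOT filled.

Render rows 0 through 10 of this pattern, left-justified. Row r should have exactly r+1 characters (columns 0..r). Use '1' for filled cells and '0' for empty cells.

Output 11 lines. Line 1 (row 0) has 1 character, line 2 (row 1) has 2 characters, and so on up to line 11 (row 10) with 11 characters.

r0=0: 1
r1=1: 11
r2=10: 101
r3=11: 1111
r4=100: 10001
r5=101: 110011
r6=110: 1010101
r7=111: 11111111
r8=1000: 100000001
r9=1001: 1100000011
r10=1010: 10100000101

Answer: 1
11
101
1111
10001
110011
1010101
11111111
100000001
1100000011
10100000101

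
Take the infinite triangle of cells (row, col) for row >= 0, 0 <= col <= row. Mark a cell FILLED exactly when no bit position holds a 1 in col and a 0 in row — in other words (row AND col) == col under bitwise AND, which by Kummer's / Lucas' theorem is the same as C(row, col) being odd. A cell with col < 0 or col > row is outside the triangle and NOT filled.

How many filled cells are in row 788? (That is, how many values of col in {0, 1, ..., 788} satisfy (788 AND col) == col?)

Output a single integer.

788 in binary = 1100010100
popcount(788) = number of 1-bits in 1100010100 = 4
A col c satisfies (788 AND c) == c iff every set bit of c is also set in 788; each of the 4 set bits of 788 can independently be on or off in c.
count = 2^4 = 16

Answer: 16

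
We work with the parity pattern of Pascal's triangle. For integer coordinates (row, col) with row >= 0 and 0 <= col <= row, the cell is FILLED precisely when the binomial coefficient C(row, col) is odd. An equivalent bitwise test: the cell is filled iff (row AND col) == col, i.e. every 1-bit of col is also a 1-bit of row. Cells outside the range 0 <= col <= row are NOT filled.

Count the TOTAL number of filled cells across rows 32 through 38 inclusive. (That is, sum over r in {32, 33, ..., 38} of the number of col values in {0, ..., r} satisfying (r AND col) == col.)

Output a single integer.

Answer: 38

Derivation:
r32=100000 pc1: +2 =2
r33=100001 pc2: +4 =6
r34=100010 pc2: +4 =10
r35=100011 pc3: +8 =18
r36=100100 pc2: +4 =22
r37=100101 pc3: +8 =30
r38=100110 pc3: +8 =38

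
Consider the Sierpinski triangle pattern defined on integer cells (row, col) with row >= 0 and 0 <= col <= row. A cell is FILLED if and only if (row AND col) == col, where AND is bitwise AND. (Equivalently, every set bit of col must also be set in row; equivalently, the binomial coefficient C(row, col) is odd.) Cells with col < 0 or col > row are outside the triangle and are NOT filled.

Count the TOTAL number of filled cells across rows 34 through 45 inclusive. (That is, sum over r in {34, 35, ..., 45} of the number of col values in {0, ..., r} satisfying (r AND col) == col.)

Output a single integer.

r34=100010 pc2: +4 =4
r35=100011 pc3: +8 =12
r36=100100 pc2: +4 =16
r37=100101 pc3: +8 =24
r38=100110 pc3: +8 =32
r39=100111 pc4: +16 =48
r40=101000 pc2: +4 =52
r41=101001 pc3: +8 =60
r42=101010 pc3: +8 =68
r43=101011 pc4: +16 =84
r44=101100 pc3: +8 =92
r45=101101 pc4: +16 =108

Answer: 108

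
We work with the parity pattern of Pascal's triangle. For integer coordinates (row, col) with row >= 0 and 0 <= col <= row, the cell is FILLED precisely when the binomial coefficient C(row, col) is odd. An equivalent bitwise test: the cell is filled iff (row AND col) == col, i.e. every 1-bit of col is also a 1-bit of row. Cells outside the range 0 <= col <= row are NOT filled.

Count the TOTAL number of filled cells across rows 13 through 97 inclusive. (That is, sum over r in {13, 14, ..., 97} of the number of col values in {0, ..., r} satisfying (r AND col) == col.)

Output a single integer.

r13=1101 pc3: +8 =8
r14=1110 pc3: +8 =16
r15=1111 pc4: +16 =32
r16=10000 pc1: +2 =34
r17=10001 pc2: +4 =38
r18=10010 pc2: +4 =42
r19=10011 pc3: +8 =50
r20=10100 pc2: +4 =54
r21=10101 pc3: +8 =62
r22=10110 pc3: +8 =70
r23=10111 pc4: +16 =86
r24=11000 pc2: +4 =90
r25=11001 pc3: +8 =98
r26=11010 pc3: +8 =106
r27=11011 pc4: +16 =122
r28=11100 pc3: +8 =130
r29=11101 pc4: +16 =146
r30=11110 pc4: +16 =162
r31=11111 pc5: +32 =194
r32=100000 pc1: +2 =196
r33=100001 pc2: +4 =200
r34=100010 pc2: +4 =204
r35=100011 pc3: +8 =212
r36=100100 pc2: +4 =216
r37=100101 pc3: +8 =224
r38=100110 pc3: +8 =232
r39=100111 pc4: +16 =248
r40=101000 pc2: +4 =252
r41=101001 pc3: +8 =260
r42=101010 pc3: +8 =268
r43=101011 pc4: +16 =284
r44=101100 pc3: +8 =292
r45=101101 pc4: +16 =308
r46=101110 pc4: +16 =324
r47=101111 pc5: +32 =356
r48=110000 pc2: +4 =360
r49=110001 pc3: +8 =368
r50=110010 pc3: +8 =376
r51=110011 pc4: +16 =392
r52=110100 pc3: +8 =400
r53=110101 pc4: +16 =416
r54=110110 pc4: +16 =432
r55=110111 pc5: +32 =464
r56=111000 pc3: +8 =472
r57=111001 pc4: +16 =488
r58=111010 pc4: +16 =504
r59=111011 pc5: +32 =536
r60=111100 pc4: +16 =552
r61=111101 pc5: +32 =584
r62=111110 pc5: +32 =616
r63=111111 pc6: +64 =680
r64=1000000 pc1: +2 =682
r65=1000001 pc2: +4 =686
r66=1000010 pc2: +4 =690
r67=1000011 pc3: +8 =698
r68=1000100 pc2: +4 =702
r69=1000101 pc3: +8 =710
r70=1000110 pc3: +8 =718
r71=1000111 pc4: +16 =734
r72=1001000 pc2: +4 =738
r73=1001001 pc3: +8 =746
r74=1001010 pc3: +8 =754
r75=1001011 pc4: +16 =770
r76=1001100 pc3: +8 =778
r77=1001101 pc4: +16 =794
r78=1001110 pc4: +16 =810
r79=1001111 pc5: +32 =842
r80=1010000 pc2: +4 =846
r81=1010001 pc3: +8 =854
r82=1010010 pc3: +8 =862
r83=1010011 pc4: +16 =878
r84=1010100 pc3: +8 =886
r85=1010101 pc4: +16 =902
r86=1010110 pc4: +16 =918
r87=1010111 pc5: +32 =950
r88=1011000 pc3: +8 =958
r89=1011001 pc4: +16 =974
r90=1011010 pc4: +16 =990
r91=1011011 pc5: +32 =1022
r92=1011100 pc4: +16 =1038
r93=1011101 pc5: +32 =1070
r94=1011110 pc5: +32 =1102
r95=1011111 pc6: +64 =1166
r96=1100000 pc2: +4 =1170
r97=1100001 pc3: +8 =1178

Answer: 1178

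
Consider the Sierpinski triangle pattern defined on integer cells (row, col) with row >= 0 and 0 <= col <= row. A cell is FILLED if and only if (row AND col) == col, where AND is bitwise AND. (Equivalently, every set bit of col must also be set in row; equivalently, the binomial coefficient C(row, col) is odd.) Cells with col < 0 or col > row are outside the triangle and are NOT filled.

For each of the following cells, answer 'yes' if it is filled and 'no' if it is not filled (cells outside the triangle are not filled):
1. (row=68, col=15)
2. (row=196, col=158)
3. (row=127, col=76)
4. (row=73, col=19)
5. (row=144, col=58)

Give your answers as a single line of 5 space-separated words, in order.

(68,15): row=0b1000100, col=0b1111, row AND col = 0b100 = 4; 4 != 15 -> empty
(196,158): row=0b11000100, col=0b10011110, row AND col = 0b10000100 = 132; 132 != 158 -> empty
(127,76): row=0b1111111, col=0b1001100, row AND col = 0b1001100 = 76; 76 == 76 -> filled
(73,19): row=0b1001001, col=0b10011, row AND col = 0b1 = 1; 1 != 19 -> empty
(144,58): row=0b10010000, col=0b111010, row AND col = 0b10000 = 16; 16 != 58 -> empty

Answer: no no yes no no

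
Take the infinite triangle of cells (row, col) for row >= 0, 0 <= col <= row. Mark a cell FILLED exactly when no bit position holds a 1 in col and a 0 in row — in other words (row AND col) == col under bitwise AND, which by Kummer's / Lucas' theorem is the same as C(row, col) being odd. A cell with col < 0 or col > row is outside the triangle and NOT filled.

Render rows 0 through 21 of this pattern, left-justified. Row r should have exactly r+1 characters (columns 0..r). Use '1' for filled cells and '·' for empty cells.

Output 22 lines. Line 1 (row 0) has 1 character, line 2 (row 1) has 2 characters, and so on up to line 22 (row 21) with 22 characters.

r0=0: 1
r1=1: 11
r2=10: 1·1
r3=11: 1111
r4=100: 1···1
r5=101: 11··11
r6=110: 1·1·1·1
r7=111: 11111111
r8=1000: 1·······1
r9=1001: 11······11
r10=1010: 1·1·····1·1
r11=1011: 1111····1111
r12=1100: 1···1···1···1
r13=1101: 11··11··11··11
r14=1110: 1·1·1·1·1·1·1·1
r15=1111: 1111111111111111
r16=10000: 1···············1
r17=10001: 11··············11
r18=10010: 1·1·············1·1
r19=10011: 1111············1111
r20=10100: 1···1···········1···1
r21=10101: 11··11··········11··11

Answer: 1
11
1·1
1111
1···1
11··11
1·1·1·1
11111111
1·······1
11······11
1·1·····1·1
1111····1111
1···1···1···1
11··11··11··11
1·1·1·1·1·1·1·1
1111111111111111
1···············1
11··············11
1·1·············1·1
1111············1111
1···1···········1···1
11··11··········11··11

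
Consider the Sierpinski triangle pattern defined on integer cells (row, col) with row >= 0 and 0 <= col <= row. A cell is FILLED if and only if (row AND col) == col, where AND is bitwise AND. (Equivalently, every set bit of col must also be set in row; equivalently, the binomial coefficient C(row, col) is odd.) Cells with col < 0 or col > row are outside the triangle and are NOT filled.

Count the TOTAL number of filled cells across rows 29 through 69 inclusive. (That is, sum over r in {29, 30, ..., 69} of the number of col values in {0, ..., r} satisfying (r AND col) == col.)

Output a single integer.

r29=11101 pc4: +16 =16
r30=11110 pc4: +16 =32
r31=11111 pc5: +32 =64
r32=100000 pc1: +2 =66
r33=100001 pc2: +4 =70
r34=100010 pc2: +4 =74
r35=100011 pc3: +8 =82
r36=100100 pc2: +4 =86
r37=100101 pc3: +8 =94
r38=100110 pc3: +8 =102
r39=100111 pc4: +16 =118
r40=101000 pc2: +4 =122
r41=101001 pc3: +8 =130
r42=101010 pc3: +8 =138
r43=101011 pc4: +16 =154
r44=101100 pc3: +8 =162
r45=101101 pc4: +16 =178
r46=101110 pc4: +16 =194
r47=101111 pc5: +32 =226
r48=110000 pc2: +4 =230
r49=110001 pc3: +8 =238
r50=110010 pc3: +8 =246
r51=110011 pc4: +16 =262
r52=110100 pc3: +8 =270
r53=110101 pc4: +16 =286
r54=110110 pc4: +16 =302
r55=110111 pc5: +32 =334
r56=111000 pc3: +8 =342
r57=111001 pc4: +16 =358
r58=111010 pc4: +16 =374
r59=111011 pc5: +32 =406
r60=111100 pc4: +16 =422
r61=111101 pc5: +32 =454
r62=111110 pc5: +32 =486
r63=111111 pc6: +64 =550
r64=1000000 pc1: +2 =552
r65=1000001 pc2: +4 =556
r66=1000010 pc2: +4 =560
r67=1000011 pc3: +8 =568
r68=1000100 pc2: +4 =572
r69=1000101 pc3: +8 =580

Answer: 580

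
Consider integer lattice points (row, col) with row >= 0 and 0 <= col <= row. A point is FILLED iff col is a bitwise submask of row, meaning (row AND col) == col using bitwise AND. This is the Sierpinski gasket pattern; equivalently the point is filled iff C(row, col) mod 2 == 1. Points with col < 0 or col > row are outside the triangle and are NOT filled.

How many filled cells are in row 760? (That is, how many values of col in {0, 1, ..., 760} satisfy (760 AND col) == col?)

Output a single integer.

760 in binary = 1011111000
popcount(760) = number of 1-bits in 1011111000 = 6
A col c satisfies (760 AND c) == c iff every set bit of c is also set in 760; each of the 6 set bits of 760 can independently be on or off in c.
count = 2^6 = 64

Answer: 64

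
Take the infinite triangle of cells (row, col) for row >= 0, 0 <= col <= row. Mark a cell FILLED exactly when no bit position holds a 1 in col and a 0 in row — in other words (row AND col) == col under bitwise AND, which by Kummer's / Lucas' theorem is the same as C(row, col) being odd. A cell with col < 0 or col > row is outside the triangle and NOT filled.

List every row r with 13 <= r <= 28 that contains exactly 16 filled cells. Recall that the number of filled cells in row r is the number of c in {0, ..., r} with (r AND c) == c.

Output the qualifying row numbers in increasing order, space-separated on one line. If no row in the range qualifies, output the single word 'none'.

Answer: 15 23 27

Derivation:
Row r has 2^popcount(r) filled cells, so we need popcount(r) = log2(16) = 4.
Scan r = 13..28 and keep those with exactly 4 one-bits:
r=13=1101 popcount=3 -> skip
r=14=1110 popcount=3 -> skip
r=15=1111 popcount=4 -> KEEP
r=16=10000 popcount=1 -> skip
r=17=10001 popcount=2 -> skip
r=18=10010 popcount=2 -> skip
r=19=10011 popcount=3 -> skip
r=20=10100 popcount=2 -> skip
r=21=10101 popcount=3 -> skip
r=22=10110 popcount=3 -> skip
r=23=10111 popcount=4 -> KEEP
r=24=11000 popcount=2 -> skip
r=25=11001 popcount=3 -> skip
r=26=11010 popcount=3 -> skip
r=27=11011 popcount=4 -> KEEP
r=28=11100 popcount=3 -> skip
Kept rows: 15 23 27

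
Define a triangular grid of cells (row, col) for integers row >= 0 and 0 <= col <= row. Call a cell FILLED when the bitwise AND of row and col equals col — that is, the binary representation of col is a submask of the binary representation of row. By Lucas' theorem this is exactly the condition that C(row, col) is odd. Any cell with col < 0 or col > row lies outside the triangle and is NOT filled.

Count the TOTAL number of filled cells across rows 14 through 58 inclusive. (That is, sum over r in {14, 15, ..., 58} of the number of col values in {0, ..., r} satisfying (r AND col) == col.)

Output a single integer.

r14=1110 pc3: +8 =8
r15=1111 pc4: +16 =24
r16=10000 pc1: +2 =26
r17=10001 pc2: +4 =30
r18=10010 pc2: +4 =34
r19=10011 pc3: +8 =42
r20=10100 pc2: +4 =46
r21=10101 pc3: +8 =54
r22=10110 pc3: +8 =62
r23=10111 pc4: +16 =78
r24=11000 pc2: +4 =82
r25=11001 pc3: +8 =90
r26=11010 pc3: +8 =98
r27=11011 pc4: +16 =114
r28=11100 pc3: +8 =122
r29=11101 pc4: +16 =138
r30=11110 pc4: +16 =154
r31=11111 pc5: +32 =186
r32=100000 pc1: +2 =188
r33=100001 pc2: +4 =192
r34=100010 pc2: +4 =196
r35=100011 pc3: +8 =204
r36=100100 pc2: +4 =208
r37=100101 pc3: +8 =216
r38=100110 pc3: +8 =224
r39=100111 pc4: +16 =240
r40=101000 pc2: +4 =244
r41=101001 pc3: +8 =252
r42=101010 pc3: +8 =260
r43=101011 pc4: +16 =276
r44=101100 pc3: +8 =284
r45=101101 pc4: +16 =300
r46=101110 pc4: +16 =316
r47=101111 pc5: +32 =348
r48=110000 pc2: +4 =352
r49=110001 pc3: +8 =360
r50=110010 pc3: +8 =368
r51=110011 pc4: +16 =384
r52=110100 pc3: +8 =392
r53=110101 pc4: +16 =408
r54=110110 pc4: +16 =424
r55=110111 pc5: +32 =456
r56=111000 pc3: +8 =464
r57=111001 pc4: +16 =480
r58=111010 pc4: +16 =496

Answer: 496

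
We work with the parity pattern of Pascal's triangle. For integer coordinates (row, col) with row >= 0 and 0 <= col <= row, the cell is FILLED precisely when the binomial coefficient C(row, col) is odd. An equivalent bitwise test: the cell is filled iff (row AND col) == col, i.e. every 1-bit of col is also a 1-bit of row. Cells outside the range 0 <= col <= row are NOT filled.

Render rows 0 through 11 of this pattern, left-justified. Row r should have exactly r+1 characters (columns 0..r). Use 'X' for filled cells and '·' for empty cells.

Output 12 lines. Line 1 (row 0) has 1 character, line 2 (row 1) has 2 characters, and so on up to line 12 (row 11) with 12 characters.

r0=0: X
r1=1: XX
r2=10: X·X
r3=11: XXXX
r4=100: X···X
r5=101: XX··XX
r6=110: X·X·X·X
r7=111: XXXXXXXX
r8=1000: X·······X
r9=1001: XX······XX
r10=1010: X·X·····X·X
r11=1011: XXXX····XXXX

Answer: X
XX
X·X
XXXX
X···X
XX··XX
X·X·X·X
XXXXXXXX
X·······X
XX······XX
X·X·····X·X
XXXX····XXXX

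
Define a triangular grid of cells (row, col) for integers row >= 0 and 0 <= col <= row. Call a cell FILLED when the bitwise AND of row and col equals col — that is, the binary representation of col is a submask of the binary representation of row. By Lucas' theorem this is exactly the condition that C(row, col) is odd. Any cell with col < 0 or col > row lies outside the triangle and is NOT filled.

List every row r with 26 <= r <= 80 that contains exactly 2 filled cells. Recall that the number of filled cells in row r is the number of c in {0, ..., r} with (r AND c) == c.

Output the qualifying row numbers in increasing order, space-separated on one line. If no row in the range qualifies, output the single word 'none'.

Answer: 32 64

Derivation:
Row r has 2^popcount(r) filled cells, so we need popcount(r) = log2(2) = 1.
Scan r = 26..80 and keep those with exactly 1 one-bits:
r=26=11010 popcount=3 -> skip
r=27=11011 popcount=4 -> skip
r=28=11100 popcount=3 -> skip
r=29=11101 popcount=4 -> skip
r=30=11110 popcount=4 -> skip
r=31=11111 popcount=5 -> skip
r=32=100000 popcount=1 -> KEEP
r=33=100001 popcount=2 -> skip
r=34=100010 popcount=2 -> skip
r=35=100011 popcount=3 -> skip
r=36=100100 popcount=2 -> skip
r=37=100101 popcount=3 -> skip
r=38=100110 popcount=3 -> skip
r=39=100111 popcount=4 -> skip
r=40=101000 popcount=2 -> skip
r=41=101001 popcount=3 -> skip
r=42=101010 popcount=3 -> skip
r=43=101011 popcount=4 -> skip
r=44=101100 popcount=3 -> skip
r=45=101101 popcount=4 -> skip
r=46=101110 popcount=4 -> skip
r=47=101111 popcount=5 -> skip
r=48=110000 popcount=2 -> skip
r=49=110001 popcount=3 -> skip
r=50=110010 popcount=3 -> skip
r=51=110011 popcount=4 -> skip
r=52=110100 popcount=3 -> skip
r=53=110101 popcount=4 -> skip
r=54=110110 popcount=4 -> skip
r=55=110111 popcount=5 -> skip
r=56=111000 popcount=3 -> skip
r=57=111001 popcount=4 -> skip
r=58=111010 popcount=4 -> skip
r=59=111011 popcount=5 -> skip
r=60=111100 popcount=4 -> skip
r=61=111101 popcount=5 -> skip
r=62=111110 popcount=5 -> skip
r=63=111111 popcount=6 -> skip
r=64=1000000 popcount=1 -> KEEP
r=65=1000001 popcount=2 -> skip
r=66=1000010 popcount=2 -> skip
r=67=1000011 popcount=3 -> skip
r=68=1000100 popcount=2 -> skip
r=69=1000101 popcount=3 -> skip
r=70=1000110 popcount=3 -> skip
r=71=1000111 popcount=4 -> skip
r=72=1001000 popcount=2 -> skip
r=73=1001001 popcount=3 -> skip
r=74=1001010 popcount=3 -> skip
r=75=1001011 popcount=4 -> skip
r=76=1001100 popcount=3 -> skip
r=77=1001101 popcount=4 -> skip
r=78=1001110 popcount=4 -> skip
r=79=1001111 popcount=5 -> skip
r=80=1010000 popcount=2 -> skip
Kept rows: 32 64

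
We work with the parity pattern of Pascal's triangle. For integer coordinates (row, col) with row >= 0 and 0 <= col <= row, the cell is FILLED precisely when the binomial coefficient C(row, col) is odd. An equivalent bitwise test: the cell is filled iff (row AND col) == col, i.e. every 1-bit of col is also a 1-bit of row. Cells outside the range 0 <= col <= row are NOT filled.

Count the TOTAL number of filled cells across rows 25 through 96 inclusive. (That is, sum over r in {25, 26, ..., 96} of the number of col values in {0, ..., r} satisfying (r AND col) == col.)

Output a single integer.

Answer: 1080

Derivation:
r25=11001 pc3: +8 =8
r26=11010 pc3: +8 =16
r27=11011 pc4: +16 =32
r28=11100 pc3: +8 =40
r29=11101 pc4: +16 =56
r30=11110 pc4: +16 =72
r31=11111 pc5: +32 =104
r32=100000 pc1: +2 =106
r33=100001 pc2: +4 =110
r34=100010 pc2: +4 =114
r35=100011 pc3: +8 =122
r36=100100 pc2: +4 =126
r37=100101 pc3: +8 =134
r38=100110 pc3: +8 =142
r39=100111 pc4: +16 =158
r40=101000 pc2: +4 =162
r41=101001 pc3: +8 =170
r42=101010 pc3: +8 =178
r43=101011 pc4: +16 =194
r44=101100 pc3: +8 =202
r45=101101 pc4: +16 =218
r46=101110 pc4: +16 =234
r47=101111 pc5: +32 =266
r48=110000 pc2: +4 =270
r49=110001 pc3: +8 =278
r50=110010 pc3: +8 =286
r51=110011 pc4: +16 =302
r52=110100 pc3: +8 =310
r53=110101 pc4: +16 =326
r54=110110 pc4: +16 =342
r55=110111 pc5: +32 =374
r56=111000 pc3: +8 =382
r57=111001 pc4: +16 =398
r58=111010 pc4: +16 =414
r59=111011 pc5: +32 =446
r60=111100 pc4: +16 =462
r61=111101 pc5: +32 =494
r62=111110 pc5: +32 =526
r63=111111 pc6: +64 =590
r64=1000000 pc1: +2 =592
r65=1000001 pc2: +4 =596
r66=1000010 pc2: +4 =600
r67=1000011 pc3: +8 =608
r68=1000100 pc2: +4 =612
r69=1000101 pc3: +8 =620
r70=1000110 pc3: +8 =628
r71=1000111 pc4: +16 =644
r72=1001000 pc2: +4 =648
r73=1001001 pc3: +8 =656
r74=1001010 pc3: +8 =664
r75=1001011 pc4: +16 =680
r76=1001100 pc3: +8 =688
r77=1001101 pc4: +16 =704
r78=1001110 pc4: +16 =720
r79=1001111 pc5: +32 =752
r80=1010000 pc2: +4 =756
r81=1010001 pc3: +8 =764
r82=1010010 pc3: +8 =772
r83=1010011 pc4: +16 =788
r84=1010100 pc3: +8 =796
r85=1010101 pc4: +16 =812
r86=1010110 pc4: +16 =828
r87=1010111 pc5: +32 =860
r88=1011000 pc3: +8 =868
r89=1011001 pc4: +16 =884
r90=1011010 pc4: +16 =900
r91=1011011 pc5: +32 =932
r92=1011100 pc4: +16 =948
r93=1011101 pc5: +32 =980
r94=1011110 pc5: +32 =1012
r95=1011111 pc6: +64 =1076
r96=1100000 pc2: +4 =1080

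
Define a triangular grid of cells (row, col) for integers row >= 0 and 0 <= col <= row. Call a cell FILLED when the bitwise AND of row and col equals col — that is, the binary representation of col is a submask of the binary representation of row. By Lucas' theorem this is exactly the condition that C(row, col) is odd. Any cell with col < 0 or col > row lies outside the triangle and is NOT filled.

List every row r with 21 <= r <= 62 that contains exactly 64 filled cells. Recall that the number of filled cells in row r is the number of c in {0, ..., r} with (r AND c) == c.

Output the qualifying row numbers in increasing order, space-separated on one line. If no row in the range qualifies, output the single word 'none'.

Answer: none

Derivation:
Row r has 2^popcount(r) filled cells, so we need popcount(r) = log2(64) = 6.
Scan r = 21..62 and keep those with exactly 6 one-bits:
r=21=10101 popcount=3 -> skip
r=22=10110 popcount=3 -> skip
r=23=10111 popcount=4 -> skip
r=24=11000 popcount=2 -> skip
r=25=11001 popcount=3 -> skip
r=26=11010 popcount=3 -> skip
r=27=11011 popcount=4 -> skip
r=28=11100 popcount=3 -> skip
r=29=11101 popcount=4 -> skip
r=30=11110 popcount=4 -> skip
r=31=11111 popcount=5 -> skip
r=32=100000 popcount=1 -> skip
r=33=100001 popcount=2 -> skip
r=34=100010 popcount=2 -> skip
r=35=100011 popcount=3 -> skip
r=36=100100 popcount=2 -> skip
r=37=100101 popcount=3 -> skip
r=38=100110 popcount=3 -> skip
r=39=100111 popcount=4 -> skip
r=40=101000 popcount=2 -> skip
r=41=101001 popcount=3 -> skip
r=42=101010 popcount=3 -> skip
r=43=101011 popcount=4 -> skip
r=44=101100 popcount=3 -> skip
r=45=101101 popcount=4 -> skip
r=46=101110 popcount=4 -> skip
r=47=101111 popcount=5 -> skip
r=48=110000 popcount=2 -> skip
r=49=110001 popcount=3 -> skip
r=50=110010 popcount=3 -> skip
r=51=110011 popcount=4 -> skip
r=52=110100 popcount=3 -> skip
r=53=110101 popcount=4 -> skip
r=54=110110 popcount=4 -> skip
r=55=110111 popcount=5 -> skip
r=56=111000 popcount=3 -> skip
r=57=111001 popcount=4 -> skip
r=58=111010 popcount=4 -> skip
r=59=111011 popcount=5 -> skip
r=60=111100 popcount=4 -> skip
r=61=111101 popcount=5 -> skip
r=62=111110 popcount=5 -> skip
Kept rows: none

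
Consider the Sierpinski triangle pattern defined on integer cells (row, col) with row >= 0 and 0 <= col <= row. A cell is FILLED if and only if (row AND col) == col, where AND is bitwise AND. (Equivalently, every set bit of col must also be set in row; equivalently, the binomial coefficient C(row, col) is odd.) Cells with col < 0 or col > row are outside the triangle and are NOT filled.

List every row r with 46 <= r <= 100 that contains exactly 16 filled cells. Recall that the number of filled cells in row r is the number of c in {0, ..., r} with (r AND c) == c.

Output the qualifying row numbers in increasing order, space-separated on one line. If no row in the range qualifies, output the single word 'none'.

Answer: 46 51 53 54 57 58 60 71 75 77 78 83 85 86 89 90 92 99

Derivation:
Row r has 2^popcount(r) filled cells, so we need popcount(r) = log2(16) = 4.
Scan r = 46..100 and keep those with exactly 4 one-bits:
r=46=101110 popcount=4 -> KEEP
r=47=101111 popcount=5 -> skip
r=48=110000 popcount=2 -> skip
r=49=110001 popcount=3 -> skip
r=50=110010 popcount=3 -> skip
r=51=110011 popcount=4 -> KEEP
r=52=110100 popcount=3 -> skip
r=53=110101 popcount=4 -> KEEP
r=54=110110 popcount=4 -> KEEP
r=55=110111 popcount=5 -> skip
r=56=111000 popcount=3 -> skip
r=57=111001 popcount=4 -> KEEP
r=58=111010 popcount=4 -> KEEP
r=59=111011 popcount=5 -> skip
r=60=111100 popcount=4 -> KEEP
r=61=111101 popcount=5 -> skip
r=62=111110 popcount=5 -> skip
r=63=111111 popcount=6 -> skip
r=64=1000000 popcount=1 -> skip
r=65=1000001 popcount=2 -> skip
r=66=1000010 popcount=2 -> skip
r=67=1000011 popcount=3 -> skip
r=68=1000100 popcount=2 -> skip
r=69=1000101 popcount=3 -> skip
r=70=1000110 popcount=3 -> skip
r=71=1000111 popcount=4 -> KEEP
r=72=1001000 popcount=2 -> skip
r=73=1001001 popcount=3 -> skip
r=74=1001010 popcount=3 -> skip
r=75=1001011 popcount=4 -> KEEP
r=76=1001100 popcount=3 -> skip
r=77=1001101 popcount=4 -> KEEP
r=78=1001110 popcount=4 -> KEEP
r=79=1001111 popcount=5 -> skip
r=80=1010000 popcount=2 -> skip
r=81=1010001 popcount=3 -> skip
r=82=1010010 popcount=3 -> skip
r=83=1010011 popcount=4 -> KEEP
r=84=1010100 popcount=3 -> skip
r=85=1010101 popcount=4 -> KEEP
r=86=1010110 popcount=4 -> KEEP
r=87=1010111 popcount=5 -> skip
r=88=1011000 popcount=3 -> skip
r=89=1011001 popcount=4 -> KEEP
r=90=1011010 popcount=4 -> KEEP
r=91=1011011 popcount=5 -> skip
r=92=1011100 popcount=4 -> KEEP
r=93=1011101 popcount=5 -> skip
r=94=1011110 popcount=5 -> skip
r=95=1011111 popcount=6 -> skip
r=96=1100000 popcount=2 -> skip
r=97=1100001 popcount=3 -> skip
r=98=1100010 popcount=3 -> skip
r=99=1100011 popcount=4 -> KEEP
r=100=1100100 popcount=3 -> skip
Kept rows: 46 51 53 54 57 58 60 71 75 77 78 83 85 86 89 90 92 99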